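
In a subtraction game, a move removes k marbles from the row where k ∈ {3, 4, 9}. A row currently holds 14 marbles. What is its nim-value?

0

Build the Grundy sequence with g(k) = mex{g(k−s) : s ∈ {3, 4, 9}, s ≤ k}:
k:     0  1  2  3  4  5  6  7  8  9 10 11 12 13 14
g(k):  0  0  0  1  1  1  2  0  0  3  1  1  2  0  0
So g(14) = 0.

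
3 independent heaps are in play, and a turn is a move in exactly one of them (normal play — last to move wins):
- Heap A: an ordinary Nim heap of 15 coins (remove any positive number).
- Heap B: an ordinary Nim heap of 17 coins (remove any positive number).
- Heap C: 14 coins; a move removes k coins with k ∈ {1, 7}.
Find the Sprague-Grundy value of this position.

Heap A is a plain Nim heap of size 15, so its Grundy value is 15.
Heap B is a plain Nim heap of size 17, so its Grundy value is 17.
Grundy values for heap C (subtraction set {1, 7}):
k:     0  1  2  3  4  5  6  7  8  9 10 11 12 13 14
g(k):  0  1  0  1  0  1  0  1  0  1  0  1  0  1  0
So g(14) = 0.
The value of a disjunctive sum is the nim-sum of the parts.
Combined value = 15 ⊕ 17 ⊕ 0 = 30.

30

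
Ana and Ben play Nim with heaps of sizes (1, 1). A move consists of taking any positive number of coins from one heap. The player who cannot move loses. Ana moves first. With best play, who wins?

Nim-sum: 1 ⊕ 1 = 0.
The nim-sum is 0, so this is a P-position: the player to move is in a losing position under optimal play; Ana is about to move from it and so loses — Ben wins.

Ben wins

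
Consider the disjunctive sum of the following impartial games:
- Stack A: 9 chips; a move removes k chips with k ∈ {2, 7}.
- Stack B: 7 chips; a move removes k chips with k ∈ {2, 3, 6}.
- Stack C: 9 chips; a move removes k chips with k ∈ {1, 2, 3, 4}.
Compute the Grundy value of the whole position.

5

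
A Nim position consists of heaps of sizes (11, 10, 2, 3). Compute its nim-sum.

0

Nim-sum: 11 ⊕ 10 ⊕ 2 ⊕ 3 = 0.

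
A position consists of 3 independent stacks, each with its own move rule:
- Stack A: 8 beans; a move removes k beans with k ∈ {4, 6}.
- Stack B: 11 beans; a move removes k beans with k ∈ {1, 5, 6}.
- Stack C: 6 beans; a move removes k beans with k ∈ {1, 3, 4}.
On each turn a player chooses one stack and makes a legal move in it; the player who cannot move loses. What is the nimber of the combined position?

0

For stack A, compute g(0), g(1), … with moves {4, 6}:
g(0) = mex{} = 0
g(1) = mex{} = 0
g(2) = mex{} = 0
g(3) = mex{} = 0
g(4) = mex{0} = 1
g(5) = mex{0} = 1
g(6) = mex{0} = 1
g(7) = mex{0} = 1
g(8) = mex{0,1} = 2
So g(8) = 2.
Grundy values for stack B (subtraction set {1, 5, 6}):
g(0) = mex{} = 0
g(1) = mex{0} = 1
g(2) = mex{1} = 0
g(3) = mex{0} = 1
g(4) = mex{1} = 0
g(5) = mex{0} = 1
g(6) = mex{0,1} = 2
g(7) = mex{0,1,2} = 3
g(8) = mex{0,1,3} = 2
g(9) = mex{0,1,2} = 3
g(10) = mex{0,1,3} = 2
g(11) = mex{1,2} = 0
So g(11) = 0.
Build the Grundy sequence for stack C with g(k) = mex{g(k−s) : s ∈ {1, 3, 4}, s ≤ k}:
g(0) = mex{} = 0
g(1) = mex{0} = 1
g(2) = mex{1} = 0
g(3) = mex{0} = 1
g(4) = mex{0,1} = 2
g(5) = mex{0,1,2} = 3
g(6) = mex{0,1,3} = 2
So g(6) = 2.
The value of a disjunctive sum is the nim-sum of the parts.
Combined value = 2 ⊕ 0 ⊕ 2 = 0.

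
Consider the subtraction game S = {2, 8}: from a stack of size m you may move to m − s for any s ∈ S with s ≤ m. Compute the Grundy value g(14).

0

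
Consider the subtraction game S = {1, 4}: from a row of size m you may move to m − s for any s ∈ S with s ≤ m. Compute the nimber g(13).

Compute g(0), g(1), … for moves {1, 4}:
k:     0  1  2  3  4  5  6  7  8  9 10 11 12 13
g(k):  0  1  0  1  2  0  1  0  1  2  0  1  0  1
So g(13) = 1.

1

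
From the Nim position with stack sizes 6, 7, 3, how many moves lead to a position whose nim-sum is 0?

3

Nim-sum: 6 ⊕ 7 ⊕ 3 = 2.
The overall nim-sum is X = 2. A stack of size p has a winning move iff p XOR X < p (reduce it to p XOR X).
  6: 6 XOR 2 = 4 < 6 — winning move (to 4).
  7: 7 XOR 2 = 5 < 7 — winning move (to 5).
  3: 3 XOR 2 = 1 < 3 — winning move (to 1).
That gives 3 winning moves.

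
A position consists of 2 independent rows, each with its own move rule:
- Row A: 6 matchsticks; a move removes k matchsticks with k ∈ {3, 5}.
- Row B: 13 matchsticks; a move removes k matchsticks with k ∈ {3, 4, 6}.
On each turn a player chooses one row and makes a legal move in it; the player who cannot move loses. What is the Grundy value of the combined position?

Build the Grundy sequence for row A with g(k) = mex{g(k−s) : s ∈ {3, 5}, s ≤ k}:
g(0) = mex{} = 0
g(1) = mex{} = 0
g(2) = mex{} = 0
g(3) = mex{0} = 1
g(4) = mex{0} = 1
g(5) = mex{0} = 1
g(6) = mex{0,1} = 2
So g(6) = 2.
Build the Grundy sequence for row B with g(k) = mex{g(k−s) : s ∈ {3, 4, 6}, s ≤ k}:
g(0) = mex{} = 0
g(1) = mex{} = 0
g(2) = mex{} = 0
g(3) = mex{0} = 1
g(4) = mex{0} = 1
g(5) = mex{0} = 1
g(6) = mex{0,1} = 2
g(7) = mex{0,1} = 2
g(8) = mex{0,1} = 2
g(9) = mex{1,2} = 0
g(10) = mex{1,2} = 0
g(11) = mex{1,2} = 0
g(12) = mex{0,2} = 1
g(13) = mex{0,2} = 1
So g(13) = 1.
By the Sprague-Grundy theorem, the Grundy value of a sum of independent games is the XOR of the component values.
Combined value = 2 XOR 1 = 3.

3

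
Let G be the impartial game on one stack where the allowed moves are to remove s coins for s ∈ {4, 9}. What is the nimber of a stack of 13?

Grundy values for subtraction set {4, 9}:
g(0) = mex{} = 0
g(1) = mex{} = 0
g(2) = mex{} = 0
g(3) = mex{} = 0
g(4) = mex{0} = 1
g(5) = mex{0} = 1
g(6) = mex{0} = 1
g(7) = mex{0} = 1
g(8) = mex{1} = 0
g(9) = mex{0,1} = 2
g(10) = mex{0,1} = 2
g(11) = mex{0,1} = 2
g(12) = mex{0} = 1
g(13) = mex{1,2} = 0
So g(13) = 0.

0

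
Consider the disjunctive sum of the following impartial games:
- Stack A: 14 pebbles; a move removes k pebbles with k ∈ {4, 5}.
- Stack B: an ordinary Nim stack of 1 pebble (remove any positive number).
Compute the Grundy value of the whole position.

0

Build the Grundy sequence for stack A with g(k) = mex{g(k−s) : s ∈ {4, 5}, s ≤ k}:
k:     0  1  2  3  4  5  6  7  8  9 10 11 12 13 14
g(k):  0  0  0  0  1  1  1  1  2  0  0  0  0  1  1
So g(14) = 1.
Stack B is a plain Nim stack of size 1, so its Grundy value is 1.
By the Sprague-Grundy theorem, the Grundy value of a sum of independent games is the XOR of the component values.
Combined value = 1 XOR 1 = 0.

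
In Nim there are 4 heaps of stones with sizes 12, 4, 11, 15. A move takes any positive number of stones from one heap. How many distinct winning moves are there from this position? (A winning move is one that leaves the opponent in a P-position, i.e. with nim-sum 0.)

3

Nim-sum: 12 XOR 4 XOR 11 XOR 15 = 12.
The overall nim-sum is X = 12. A heap of size p has a winning move iff p XOR X < p (reduce it to p XOR X).
  12: 12 XOR 12 = 0 < 12 — winning move (to 0).
  4: 4 XOR 12 = 8 ≥ 4 — no move.
  11: 11 XOR 12 = 7 < 11 — winning move (to 7).
  15: 15 XOR 12 = 3 < 15 — winning move (to 3).
That gives 3 winning moves.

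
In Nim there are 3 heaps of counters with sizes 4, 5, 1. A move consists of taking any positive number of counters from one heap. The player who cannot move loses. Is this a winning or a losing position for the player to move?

Losing position

Nim-sum: 4 ^ 5 ^ 1 = 0.
The nim-sum is 0, so this is a P-position: the player to move is in a losing position under optimal play.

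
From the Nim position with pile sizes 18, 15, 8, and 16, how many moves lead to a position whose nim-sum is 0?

1

Compute the nim-sum pairwise:
18 XOR 15 = 29
29 XOR 8 = 21
21 XOR 16 = 5
The overall nim-sum is X = 5. A pile of size p has a winning move iff p XOR X < p (reduce it to p XOR X).
  18: 18 XOR 5 = 23 ≥ 18 — no move.
  15: 15 XOR 5 = 10 < 15 — winning move (to 10).
  8: 8 XOR 5 = 13 ≥ 8 — no move.
  16: 16 XOR 5 = 21 ≥ 16 — no move.
That gives 1 winning move.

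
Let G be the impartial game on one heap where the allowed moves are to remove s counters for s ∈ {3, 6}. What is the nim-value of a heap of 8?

2

Build the Grundy sequence with g(k) = mex{g(k−s) : s ∈ {3, 6}, s ≤ k}:
g(0) = mex{} = 0
g(1) = mex{} = 0
g(2) = mex{} = 0
g(3) = mex{0} = 1
g(4) = mex{0} = 1
g(5) = mex{0} = 1
g(6) = mex{0,1} = 2
g(7) = mex{0,1} = 2
g(8) = mex{0,1} = 2
So g(8) = 2.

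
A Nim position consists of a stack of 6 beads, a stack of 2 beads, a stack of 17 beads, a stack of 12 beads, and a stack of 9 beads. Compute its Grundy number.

16

Compute the nim-sum pairwise:
6 ^ 2 = 4
4 ^ 17 = 21
21 ^ 12 = 25
25 ^ 9 = 16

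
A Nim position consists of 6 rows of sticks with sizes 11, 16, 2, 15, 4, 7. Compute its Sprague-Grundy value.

21

Nim-sum: 11 XOR 16 XOR 2 XOR 15 XOR 4 XOR 7 = 21.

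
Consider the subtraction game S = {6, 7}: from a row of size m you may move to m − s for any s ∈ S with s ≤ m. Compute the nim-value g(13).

0

Compute g(0), g(1), … for moves {6, 7}:
g(0) = mex{} = 0
g(1) = mex{} = 0
g(2) = mex{} = 0
g(3) = mex{} = 0
g(4) = mex{} = 0
g(5) = mex{} = 0
g(6) = mex{0} = 1
g(7) = mex{0} = 1
g(8) = mex{0} = 1
g(9) = mex{0} = 1
g(10) = mex{0} = 1
g(11) = mex{0} = 1
g(12) = mex{0,1} = 2
g(13) = mex{1} = 0
So g(13) = 0.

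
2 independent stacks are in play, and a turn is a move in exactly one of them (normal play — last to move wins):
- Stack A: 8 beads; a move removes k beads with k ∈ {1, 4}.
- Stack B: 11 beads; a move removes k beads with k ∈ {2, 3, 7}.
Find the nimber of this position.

1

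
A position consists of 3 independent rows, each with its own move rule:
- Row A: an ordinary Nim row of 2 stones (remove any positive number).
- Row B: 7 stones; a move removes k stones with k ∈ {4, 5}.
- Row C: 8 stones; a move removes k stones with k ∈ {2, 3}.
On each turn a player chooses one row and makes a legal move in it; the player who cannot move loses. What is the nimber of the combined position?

2

Row A is a plain Nim row of size 2, so its Grundy value is 2.
For row B, compute g(0), g(1), … with moves {4, 5}:
g(0) = mex{} = 0
g(1) = mex{} = 0
g(2) = mex{} = 0
g(3) = mex{} = 0
g(4) = mex{0} = 1
g(5) = mex{0} = 1
g(6) = mex{0} = 1
g(7) = mex{0} = 1
So g(7) = 1.
Grundy values for row C (subtraction set {2, 3}):
g(0) = mex{} = 0
g(1) = mex{} = 0
g(2) = mex{0} = 1
g(3) = mex{0} = 1
g(4) = mex{0,1} = 2
g(5) = mex{1} = 0
g(6) = mex{1,2} = 0
g(7) = mex{0,2} = 1
g(8) = mex{0} = 1
So g(8) = 1.
By the Sprague-Grundy theorem, the Grundy value of a sum of independent games is the XOR of the component values.
Combined value = 2 XOR 1 XOR 1 = 2.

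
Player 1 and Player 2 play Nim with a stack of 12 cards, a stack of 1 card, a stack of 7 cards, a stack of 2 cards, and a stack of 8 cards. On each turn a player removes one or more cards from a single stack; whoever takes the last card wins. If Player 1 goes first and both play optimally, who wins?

Player 2 wins

Compute the nim-sum pairwise:
12 XOR 1 = 13
13 XOR 7 = 10
10 XOR 2 = 8
8 XOR 8 = 0
The nim-sum is 0, so this is a P-position: the player to move is in a losing position under optimal play; Player 1 is about to move from it and so loses — Player 2 wins.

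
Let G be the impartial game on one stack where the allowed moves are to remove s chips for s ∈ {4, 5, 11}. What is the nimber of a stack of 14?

1

Compute g(0), g(1), … for moves {4, 5, 11}:
g(0) = mex{} = 0
g(1) = mex{} = 0
g(2) = mex{} = 0
g(3) = mex{} = 0
g(4) = mex{0} = 1
g(5) = mex{0} = 1
g(6) = mex{0} = 1
g(7) = mex{0} = 1
g(8) = mex{0,1} = 2
g(9) = mex{1} = 0
g(10) = mex{1} = 0
g(11) = mex{0,1} = 2
g(12) = mex{0,1,2} = 3
g(13) = mex{0,2} = 1
g(14) = mex{0} = 1
So g(14) = 1.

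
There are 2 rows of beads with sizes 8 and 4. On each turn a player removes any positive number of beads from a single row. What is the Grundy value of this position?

In binary:
  1000  (8)
  0100  (4)
  ----
  1100  (12)

12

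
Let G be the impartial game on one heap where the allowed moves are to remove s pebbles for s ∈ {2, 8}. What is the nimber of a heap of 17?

1

Grundy values for subtraction set {2, 8}:
k:     0  1  2  3  4  5  6  7  8  9 10 11 12 13 14 15 16 17
g(k):  0  0  1  1  0  0  1  1  2  2  0  0  1  1  0  0  1  1
So g(17) = 1.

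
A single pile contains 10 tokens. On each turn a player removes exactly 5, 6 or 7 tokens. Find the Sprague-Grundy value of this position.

2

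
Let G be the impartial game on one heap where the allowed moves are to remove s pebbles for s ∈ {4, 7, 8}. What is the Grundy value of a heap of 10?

2

Grundy values for subtraction set {4, 7, 8}:
g(0) = mex{} = 0
g(1) = mex{} = 0
g(2) = mex{} = 0
g(3) = mex{} = 0
g(4) = mex{0} = 1
g(5) = mex{0} = 1
g(6) = mex{0} = 1
g(7) = mex{0} = 1
g(8) = mex{0,1} = 2
g(9) = mex{0,1} = 2
g(10) = mex{0,1} = 2
So g(10) = 2.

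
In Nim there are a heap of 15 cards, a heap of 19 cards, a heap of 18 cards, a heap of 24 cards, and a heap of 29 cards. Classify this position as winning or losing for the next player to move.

Winning position

Compute the nim-sum pairwise:
15 ^ 19 = 28
28 ^ 18 = 14
14 ^ 24 = 22
22 ^ 29 = 11
The nim-sum is 11 ≠ 0, so this is an N-position: the player to move can win.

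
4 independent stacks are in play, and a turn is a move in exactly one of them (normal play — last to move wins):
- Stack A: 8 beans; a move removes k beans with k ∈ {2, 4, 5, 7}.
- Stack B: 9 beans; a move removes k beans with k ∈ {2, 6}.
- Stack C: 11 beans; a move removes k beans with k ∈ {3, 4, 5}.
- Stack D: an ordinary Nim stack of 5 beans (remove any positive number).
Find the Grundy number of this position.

0

For stack A, compute g(0), g(1), … with moves {2, 4, 5, 7}:
g(0) = mex{} = 0
g(1) = mex{} = 0
g(2) = mex{0} = 1
g(3) = mex{0} = 1
g(4) = mex{0,1} = 2
g(5) = mex{0,1} = 2
g(6) = mex{0,1,2} = 3
g(7) = mex{0,1,2} = 3
g(8) = mex{0,1,2,3} = 4
So g(8) = 4.
Build the Grundy sequence for stack B with g(k) = mex{g(k−s) : s ∈ {2, 6}, s ≤ k}:
k:     0  1  2  3  4  5  6  7  8  9
g(k):  0  0  1  1  0  0  1  1  0  0
So g(9) = 0.
For stack C, compute g(0), g(1), … with moves {3, 4, 5}:
k:     0  1  2  3  4  5  6  7  8  9 10 11
g(k):  0  0  0  1  1  1  2  2  0  0  0  1
So g(11) = 1.
Stack D is a plain Nim stack of size 5, so its Grundy value is 5.
The value of a disjunctive sum is the nim-sum of the parts.
Combined value = 4 ⊕ 0 ⊕ 1 ⊕ 5 = 0.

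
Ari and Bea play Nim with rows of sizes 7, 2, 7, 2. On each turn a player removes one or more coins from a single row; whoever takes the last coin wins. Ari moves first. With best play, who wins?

Bea wins

Bitwise XOR of the heap sizes:
  111  (7)
  010  (2)
  111  (7)
  010  (2)
  ---
  000  (0)
The nim-sum is 0, so this is a P-position: the player to move is in a losing position under optimal play; Ari is about to move from it and so loses — Bea wins.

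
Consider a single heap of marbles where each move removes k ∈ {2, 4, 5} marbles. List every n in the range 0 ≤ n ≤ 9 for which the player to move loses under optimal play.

Build the Grundy sequence with g(k) = mex{g(k−s) : s ∈ {2, 4, 5}, s ≤ k}:
g(0) = mex{} = 0
g(1) = mex{} = 0
g(2) = mex{0} = 1
g(3) = mex{0} = 1
g(4) = mex{0,1} = 2
g(5) = mex{0,1} = 2
g(6) = mex{0,1,2} = 3
g(7) = mex{1,2} = 0
g(8) = mex{1,2,3} = 0
g(9) = mex{0,2} = 1
The P-positions (g = 0) in 0..9 are 0, 1, 7, 8.

0, 1, 7, 8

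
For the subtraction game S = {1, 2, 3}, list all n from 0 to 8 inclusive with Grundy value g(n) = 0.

0, 4, 8

Build the Grundy sequence with g(k) = mex{g(k−s) : s ∈ {1, 2, 3}, s ≤ k}:
g(0) = mex{} = 0
g(1) = mex{0} = 1
g(2) = mex{0,1} = 2
g(3) = mex{0,1,2} = 3
g(4) = mex{1,2,3} = 0
g(5) = mex{0,2,3} = 1
g(6) = mex{0,1,3} = 2
g(7) = mex{0,1,2} = 3
g(8) = mex{1,2,3} = 0
The P-positions (g = 0) in 0..8 are 0, 4, 8.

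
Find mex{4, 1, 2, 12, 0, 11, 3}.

The values 0, 1, 2, 3, 4 are all present; 5 is the first non-negative integer missing from the set.

5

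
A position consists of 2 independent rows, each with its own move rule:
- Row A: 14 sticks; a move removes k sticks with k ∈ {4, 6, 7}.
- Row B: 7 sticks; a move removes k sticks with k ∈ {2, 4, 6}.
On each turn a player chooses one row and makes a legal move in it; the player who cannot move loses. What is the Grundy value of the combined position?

For row A, compute g(0), g(1), … with moves {4, 6, 7}:
k:     0  1  2  3  4  5  6  7  8  9 10 11 12 13 14
g(k):  0  0  0  0  1  1  1  1  2  2  2  0  0  0  0
So g(14) = 0.
Grundy values for row B (subtraction set {2, 4, 6}):
g(0) = mex{} = 0
g(1) = mex{} = 0
g(2) = mex{0} = 1
g(3) = mex{0} = 1
g(4) = mex{0,1} = 2
g(5) = mex{0,1} = 2
g(6) = mex{0,1,2} = 3
g(7) = mex{0,1,2} = 3
So g(7) = 3.
By the Sprague-Grundy theorem, the Grundy value of a sum of independent games is the XOR of the component values.
Combined value = 0 ⊕ 3 = 3.

3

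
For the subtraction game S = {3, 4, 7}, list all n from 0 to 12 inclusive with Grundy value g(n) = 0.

Grundy values for subtraction set {3, 4, 7}:
g(0) = mex{} = 0
g(1) = mex{} = 0
g(2) = mex{} = 0
g(3) = mex{0} = 1
g(4) = mex{0} = 1
g(5) = mex{0} = 1
g(6) = mex{0,1} = 2
g(7) = mex{0,1} = 2
g(8) = mex{0,1} = 2
g(9) = mex{0,1,2} = 3
g(10) = mex{1,2} = 0
g(11) = mex{1,2} = 0
g(12) = mex{1,2,3} = 0
The P-positions (g = 0) in 0..12 are 0, 1, 2, 10, 11, 12.

0, 1, 2, 10, 11, 12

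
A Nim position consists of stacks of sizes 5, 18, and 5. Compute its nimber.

18

Nim-sum: 5 XOR 18 XOR 5 = 18.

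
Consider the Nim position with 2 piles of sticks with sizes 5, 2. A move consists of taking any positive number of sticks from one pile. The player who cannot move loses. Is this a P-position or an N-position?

N-position

Nim-sum: 5 ⊕ 2 = 7.
The nim-sum is 7 ≠ 0, so this is an N-position: the player to move can win.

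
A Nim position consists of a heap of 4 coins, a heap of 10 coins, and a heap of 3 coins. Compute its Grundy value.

13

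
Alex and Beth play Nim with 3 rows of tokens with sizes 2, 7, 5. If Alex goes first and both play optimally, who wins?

Compute the nim-sum pairwise:
2 ⊕ 7 = 5
5 ⊕ 5 = 0
The nim-sum is 0, so this is a P-position: the player to move is in a losing position under optimal play; Alex is about to move from it and so loses — Beth wins.

Beth wins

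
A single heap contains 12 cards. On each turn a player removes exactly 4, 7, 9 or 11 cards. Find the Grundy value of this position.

3

Build the Grundy sequence with g(k) = mex{g(k−s) : s ∈ {4, 7, 9, 11}, s ≤ k}:
g(0) = mex{} = 0
g(1) = mex{} = 0
g(2) = mex{} = 0
g(3) = mex{} = 0
g(4) = mex{0} = 1
g(5) = mex{0} = 1
g(6) = mex{0} = 1
g(7) = mex{0} = 1
g(8) = mex{0,1} = 2
g(9) = mex{0,1} = 2
g(10) = mex{0,1} = 2
g(11) = mex{0,1} = 2
g(12) = mex{0,1,2} = 3
So g(12) = 3.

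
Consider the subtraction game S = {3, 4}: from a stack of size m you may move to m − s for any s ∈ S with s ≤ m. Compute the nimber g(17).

1

Grundy values for subtraction set {3, 4}:
k:     0  1  2  3  4  5  6  7  8  9 10 11 12 13 14 15 16 17
g(k):  0  0  0  1  1  1  2  0  0  0  1  1  1  2  0  0  0  1
So g(17) = 1.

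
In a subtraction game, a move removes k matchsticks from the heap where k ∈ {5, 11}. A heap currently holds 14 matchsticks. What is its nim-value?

Grundy values for subtraction set {5, 11}:
k:     0  1  2  3  4  5  6  7  8  9 10 11 12 13 14
g(k):  0  0  0  0  0  1  1  1  1  1  0  2  2  2  2
So g(14) = 2.

2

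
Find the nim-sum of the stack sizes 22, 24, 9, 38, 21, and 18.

Compute the nim-sum pairwise:
22 ⊕ 24 = 14
14 ⊕ 9 = 7
7 ⊕ 38 = 33
33 ⊕ 21 = 52
52 ⊕ 18 = 38

38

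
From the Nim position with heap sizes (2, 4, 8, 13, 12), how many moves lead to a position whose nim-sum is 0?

3

Compute the nim-sum pairwise:
2 XOR 4 = 6
6 XOR 8 = 14
14 XOR 13 = 3
3 XOR 12 = 15
The overall nim-sum is X = 15. A heap of size p has a winning move iff p XOR X < p (reduce it to p XOR X).
  2: 2 XOR 15 = 13 ≥ 2 — no move.
  4: 4 XOR 15 = 11 ≥ 4 — no move.
  8: 8 XOR 15 = 7 < 8 — winning move (to 7).
  13: 13 XOR 15 = 2 < 13 — winning move (to 2).
  12: 12 XOR 15 = 3 < 12 — winning move (to 3).
That gives 3 winning moves.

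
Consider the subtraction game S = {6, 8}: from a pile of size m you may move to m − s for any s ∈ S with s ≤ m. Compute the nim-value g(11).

Grundy values for subtraction set {6, 8}:
g(0) = mex{} = 0
g(1) = mex{} = 0
g(2) = mex{} = 0
g(3) = mex{} = 0
g(4) = mex{} = 0
g(5) = mex{} = 0
g(6) = mex{0} = 1
g(7) = mex{0} = 1
g(8) = mex{0} = 1
g(9) = mex{0} = 1
g(10) = mex{0} = 1
g(11) = mex{0} = 1
So g(11) = 1.

1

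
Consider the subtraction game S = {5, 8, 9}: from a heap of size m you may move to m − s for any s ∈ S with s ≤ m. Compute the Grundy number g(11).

2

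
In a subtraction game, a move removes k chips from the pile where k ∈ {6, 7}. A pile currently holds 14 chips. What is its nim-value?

Compute g(0), g(1), … for moves {6, 7}:
k:     0  1  2  3  4  5  6  7  8  9 10 11 12 13 14
g(k):  0  0  0  0  0  0  1  1  1  1  1  1  2  0  0
So g(14) = 0.

0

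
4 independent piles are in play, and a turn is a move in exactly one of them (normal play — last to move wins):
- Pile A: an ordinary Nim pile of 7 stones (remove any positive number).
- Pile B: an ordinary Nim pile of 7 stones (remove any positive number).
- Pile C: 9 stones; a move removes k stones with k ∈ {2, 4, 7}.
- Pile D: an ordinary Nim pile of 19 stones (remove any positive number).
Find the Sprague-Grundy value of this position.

19

Pile A is a plain Nim pile of size 7, so its Grundy value is 7.
Pile B is a plain Nim pile of size 7, so its Grundy value is 7.
Grundy values for pile C (subtraction set {2, 4, 7}):
g(0) = mex{} = 0
g(1) = mex{} = 0
g(2) = mex{0} = 1
g(3) = mex{0} = 1
g(4) = mex{0,1} = 2
g(5) = mex{0,1} = 2
g(6) = mex{1,2} = 0
g(7) = mex{0,1,2} = 3
g(8) = mex{0,2} = 1
g(9) = mex{1,2,3} = 0
So g(9) = 0.
Pile D is a plain Nim pile of size 19, so its Grundy value is 19.
The value of a disjunctive sum is the nim-sum of the parts.
Combined value = 7 XOR 7 XOR 0 XOR 19 = 19.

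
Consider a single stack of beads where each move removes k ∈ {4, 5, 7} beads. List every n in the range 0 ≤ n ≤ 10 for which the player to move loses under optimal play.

0, 1, 2, 3

Grundy values for subtraction set {4, 5, 7}:
k:     0  1  2  3  4  5  6  7  8  9 10
g(k):  0  0  0  0  1  1  1  1  2  2  2
The P-positions (g = 0) in 0..10 are 0, 1, 2, 3.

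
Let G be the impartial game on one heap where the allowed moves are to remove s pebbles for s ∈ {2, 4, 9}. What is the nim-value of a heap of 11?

Grundy values for subtraction set {2, 4, 9}:
k:     0  1  2  3  4  5  6  7  8  9 10 11
g(k):  0  0  1  1  2  2  0  0  1  1  2  2
So g(11) = 2.

2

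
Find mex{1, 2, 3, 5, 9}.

0

0 is not in the set, so the mex is 0.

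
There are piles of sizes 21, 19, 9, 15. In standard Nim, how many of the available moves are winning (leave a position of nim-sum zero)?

Nim-sum: 21 ^ 19 ^ 9 ^ 15 = 0.
The nim-sum is already 0, so every move leaves a nonzero nim-sum — there are no winning moves.

0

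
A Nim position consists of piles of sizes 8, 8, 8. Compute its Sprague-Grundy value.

Compute the nim-sum pairwise:
8 XOR 8 = 0
0 XOR 8 = 8

8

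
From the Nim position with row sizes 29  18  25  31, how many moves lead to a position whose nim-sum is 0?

Nim-sum: 29 XOR 18 XOR 25 XOR 31 = 9.
The overall nim-sum is X = 9. A row of size p has a winning move iff p XOR X < p (reduce it to p XOR X).
  29: 29 XOR 9 = 20 < 29 — winning move (to 20).
  18: 18 XOR 9 = 27 ≥ 18 — no move.
  25: 25 XOR 9 = 16 < 25 — winning move (to 16).
  31: 31 XOR 9 = 22 < 31 — winning move (to 22).
That gives 3 winning moves.

3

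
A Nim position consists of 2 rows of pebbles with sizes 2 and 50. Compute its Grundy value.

48

In binary:
  000010  (2)
  110010  (50)
  ------
  110000  (48)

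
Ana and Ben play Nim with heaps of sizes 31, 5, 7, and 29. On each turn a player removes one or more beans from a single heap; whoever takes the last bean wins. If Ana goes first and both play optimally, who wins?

Ben wins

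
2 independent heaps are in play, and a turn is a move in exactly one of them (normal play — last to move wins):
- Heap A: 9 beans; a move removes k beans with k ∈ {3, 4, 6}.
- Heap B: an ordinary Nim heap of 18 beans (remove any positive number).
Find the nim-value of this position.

For heap A, compute g(0), g(1), … with moves {3, 4, 6}:
g(0) = mex{} = 0
g(1) = mex{} = 0
g(2) = mex{} = 0
g(3) = mex{0} = 1
g(4) = mex{0} = 1
g(5) = mex{0} = 1
g(6) = mex{0,1} = 2
g(7) = mex{0,1} = 2
g(8) = mex{0,1} = 2
g(9) = mex{1,2} = 0
So g(9) = 0.
Heap B is a plain Nim heap of size 18, so its Grundy value is 18.
The value of a disjunctive sum is the nim-sum of the parts.
Combined value = 0 XOR 18 = 18.

18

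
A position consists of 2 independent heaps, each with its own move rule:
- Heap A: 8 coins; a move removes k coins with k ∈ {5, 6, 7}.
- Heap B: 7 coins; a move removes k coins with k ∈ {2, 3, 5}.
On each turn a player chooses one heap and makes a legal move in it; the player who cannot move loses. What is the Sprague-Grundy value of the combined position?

Build the Grundy sequence for heap A with g(k) = mex{g(k−s) : s ∈ {5, 6, 7}, s ≤ k}:
k:     0  1  2  3  4  5  6  7  8
g(k):  0  0  0  0  0  1  1  1  1
So g(8) = 1.
For heap B, compute g(0), g(1), … with moves {2, 3, 5}:
g(0) = mex{} = 0
g(1) = mex{} = 0
g(2) = mex{0} = 1
g(3) = mex{0} = 1
g(4) = mex{0,1} = 2
g(5) = mex{0,1} = 2
g(6) = mex{0,1,2} = 3
g(7) = mex{1,2} = 0
So g(7) = 0.
The value of a disjunctive sum is the nim-sum of the parts.
Combined value = 1 XOR 0 = 1.

1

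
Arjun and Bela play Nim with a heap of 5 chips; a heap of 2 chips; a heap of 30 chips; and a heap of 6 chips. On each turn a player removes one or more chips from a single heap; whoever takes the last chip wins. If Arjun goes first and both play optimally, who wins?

Nim-sum: 5 XOR 2 XOR 30 XOR 6 = 31.
The nim-sum is 31 ≠ 0, so this is an N-position: the player to move can win; Arjun has a winning move.

Arjun wins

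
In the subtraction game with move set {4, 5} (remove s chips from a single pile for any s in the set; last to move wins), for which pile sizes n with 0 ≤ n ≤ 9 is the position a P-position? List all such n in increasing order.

0, 1, 2, 3, 9

Grundy values for subtraction set {4, 5}:
k:     0  1  2  3  4  5  6  7  8  9
g(k):  0  0  0  0  1  1  1  1  2  0
The P-positions (g = 0) in 0..9 are 0, 1, 2, 3, 9.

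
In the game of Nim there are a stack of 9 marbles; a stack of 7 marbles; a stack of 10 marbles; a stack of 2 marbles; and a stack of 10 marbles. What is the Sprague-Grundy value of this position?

12

Nim-sum: 9 ^ 7 ^ 10 ^ 2 ^ 10 = 12.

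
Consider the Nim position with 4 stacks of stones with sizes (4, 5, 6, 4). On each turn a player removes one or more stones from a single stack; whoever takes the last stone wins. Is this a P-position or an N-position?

N-position

Compute the nim-sum pairwise:
4 ^ 5 = 1
1 ^ 6 = 7
7 ^ 4 = 3
The nim-sum is 3 ≠ 0, so this is an N-position: the player to move can win.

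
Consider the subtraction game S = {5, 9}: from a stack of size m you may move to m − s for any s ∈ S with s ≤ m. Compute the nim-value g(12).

2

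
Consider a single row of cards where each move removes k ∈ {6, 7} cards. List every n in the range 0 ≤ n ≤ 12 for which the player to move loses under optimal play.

0, 1, 2, 3, 4, 5

Grundy values for subtraction set {6, 7}:
g(0) = mex{} = 0
g(1) = mex{} = 0
g(2) = mex{} = 0
g(3) = mex{} = 0
g(4) = mex{} = 0
g(5) = mex{} = 0
g(6) = mex{0} = 1
g(7) = mex{0} = 1
g(8) = mex{0} = 1
g(9) = mex{0} = 1
g(10) = mex{0} = 1
g(11) = mex{0} = 1
g(12) = mex{0,1} = 2
The P-positions (g = 0) in 0..12 are 0, 1, 2, 3, 4, 5.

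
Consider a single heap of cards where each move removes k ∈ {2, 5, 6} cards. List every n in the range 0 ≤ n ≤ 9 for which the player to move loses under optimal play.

0, 1, 4, 8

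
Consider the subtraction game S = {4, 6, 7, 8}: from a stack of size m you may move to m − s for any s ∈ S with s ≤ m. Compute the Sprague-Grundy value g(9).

Compute g(0), g(1), … for moves {4, 6, 7, 8}:
g(0) = mex{} = 0
g(1) = mex{} = 0
g(2) = mex{} = 0
g(3) = mex{} = 0
g(4) = mex{0} = 1
g(5) = mex{0} = 1
g(6) = mex{0} = 1
g(7) = mex{0} = 1
g(8) = mex{0,1} = 2
g(9) = mex{0,1} = 2
So g(9) = 2.

2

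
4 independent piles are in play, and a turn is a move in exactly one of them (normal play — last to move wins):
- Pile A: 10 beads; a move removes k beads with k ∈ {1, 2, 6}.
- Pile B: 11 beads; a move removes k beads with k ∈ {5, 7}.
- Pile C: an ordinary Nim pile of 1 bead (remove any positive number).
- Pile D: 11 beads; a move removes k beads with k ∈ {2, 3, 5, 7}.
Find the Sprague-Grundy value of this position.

Grundy values for pile A (subtraction set {1, 2, 6}):
g(0) = mex{} = 0
g(1) = mex{0} = 1
g(2) = mex{0,1} = 2
g(3) = mex{1,2} = 0
g(4) = mex{0,2} = 1
g(5) = mex{0,1} = 2
g(6) = mex{0,1,2} = 3
g(7) = mex{1,2,3} = 0
g(8) = mex{0,2,3} = 1
g(9) = mex{0,1} = 2
g(10) = mex{1,2} = 0
So g(10) = 0.
Grundy values for pile B (subtraction set {5, 7}):
g(0) = mex{} = 0
g(1) = mex{} = 0
g(2) = mex{} = 0
g(3) = mex{} = 0
g(4) = mex{} = 0
g(5) = mex{0} = 1
g(6) = mex{0} = 1
g(7) = mex{0} = 1
g(8) = mex{0} = 1
g(9) = mex{0} = 1
g(10) = mex{0,1} = 2
g(11) = mex{0,1} = 2
So g(11) = 2.
Pile C is a plain Nim pile of size 1, so its Grundy value is 1.
Grundy values for pile D (subtraction set {2, 3, 5, 7}):
g(0) = mex{} = 0
g(1) = mex{} = 0
g(2) = mex{0} = 1
g(3) = mex{0} = 1
g(4) = mex{0,1} = 2
g(5) = mex{0,1} = 2
g(6) = mex{0,1,2} = 3
g(7) = mex{0,1,2} = 3
g(8) = mex{0,1,2,3} = 4
g(9) = mex{1,2,3} = 0
g(10) = mex{1,2,3,4} = 0
g(11) = mex{0,2,3,4} = 1
So g(11) = 1.
By the Sprague-Grundy theorem, the Grundy value of a sum of independent games is the XOR of the component values.
Combined value = 0 ⊕ 2 ⊕ 1 ⊕ 1 = 2.

2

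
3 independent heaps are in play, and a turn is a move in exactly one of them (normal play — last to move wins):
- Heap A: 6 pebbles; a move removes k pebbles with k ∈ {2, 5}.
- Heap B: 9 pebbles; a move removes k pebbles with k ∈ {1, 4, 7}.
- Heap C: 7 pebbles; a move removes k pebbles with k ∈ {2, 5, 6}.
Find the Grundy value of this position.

3

For heap A, compute g(0), g(1), … with moves {2, 5}:
k:     0  1  2  3  4  5  6
g(k):  0  0  1  1  0  2  1
So g(6) = 1.
Grundy values for heap B (subtraction set {1, 4, 7}):
g(0) = mex{} = 0
g(1) = mex{0} = 1
g(2) = mex{1} = 0
g(3) = mex{0} = 1
g(4) = mex{0,1} = 2
g(5) = mex{1,2} = 0
g(6) = mex{0} = 1
g(7) = mex{0,1} = 2
g(8) = mex{1,2} = 0
g(9) = mex{0} = 1
So g(9) = 1.
Grundy values for heap C (subtraction set {2, 5, 6}):
g(0) = mex{} = 0
g(1) = mex{} = 0
g(2) = mex{0} = 1
g(3) = mex{0} = 1
g(4) = mex{1} = 0
g(5) = mex{0,1} = 2
g(6) = mex{0} = 1
g(7) = mex{0,1,2} = 3
So g(7) = 3.
The value of a disjunctive sum is the nim-sum of the parts.
Combined value = 1 XOR 1 XOR 3 = 3.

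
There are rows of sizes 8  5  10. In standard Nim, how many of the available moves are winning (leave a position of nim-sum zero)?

In binary:
  1000  (8)
  0101  (5)
  1010  (10)
  ----
  0111  (7)
The overall nim-sum is X = 7. A row of size p has a winning move iff p XOR X < p (reduce it to p XOR X).
  8: 8 XOR 7 = 15 ≥ 8 — no move.
  5: 5 XOR 7 = 2 < 5 — winning move (to 2).
  10: 10 XOR 7 = 13 ≥ 10 — no move.
That gives 1 winning move.

1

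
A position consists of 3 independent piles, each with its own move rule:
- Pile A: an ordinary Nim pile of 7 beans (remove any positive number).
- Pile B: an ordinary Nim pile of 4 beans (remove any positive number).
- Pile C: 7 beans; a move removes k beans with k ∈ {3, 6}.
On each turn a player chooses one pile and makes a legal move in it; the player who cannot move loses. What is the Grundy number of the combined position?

1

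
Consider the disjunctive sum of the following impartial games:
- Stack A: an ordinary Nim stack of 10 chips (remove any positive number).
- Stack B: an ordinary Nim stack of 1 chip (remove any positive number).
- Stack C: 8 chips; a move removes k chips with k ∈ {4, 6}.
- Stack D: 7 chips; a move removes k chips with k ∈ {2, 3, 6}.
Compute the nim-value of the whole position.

Stack A is a plain Nim stack of size 10, so its Grundy value is 10.
Stack B is a plain Nim stack of size 1, so its Grundy value is 1.
For stack C, compute g(0), g(1), … with moves {4, 6}:
g(0) = mex{} = 0
g(1) = mex{} = 0
g(2) = mex{} = 0
g(3) = mex{} = 0
g(4) = mex{0} = 1
g(5) = mex{0} = 1
g(6) = mex{0} = 1
g(7) = mex{0} = 1
g(8) = mex{0,1} = 2
So g(8) = 2.
For stack D, compute g(0), g(1), … with moves {2, 3, 6}:
g(0) = mex{} = 0
g(1) = mex{} = 0
g(2) = mex{0} = 1
g(3) = mex{0} = 1
g(4) = mex{0,1} = 2
g(5) = mex{1} = 0
g(6) = mex{0,1,2} = 3
g(7) = mex{0,2} = 1
So g(7) = 1.
The value of a disjunctive sum is the nim-sum of the parts.
Combined value = 10 ⊕ 1 ⊕ 2 ⊕ 1 = 8.

8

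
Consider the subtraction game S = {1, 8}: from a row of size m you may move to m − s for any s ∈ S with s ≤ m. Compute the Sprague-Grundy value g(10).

Compute g(0), g(1), … for moves {1, 8}:
k:     0  1  2  3  4  5  6  7  8  9 10
g(k):  0  1  0  1  0  1  0  1  2  0  1
So g(10) = 1.

1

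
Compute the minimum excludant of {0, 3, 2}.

1

0 is in the set but 1 is not, so the mex is 1.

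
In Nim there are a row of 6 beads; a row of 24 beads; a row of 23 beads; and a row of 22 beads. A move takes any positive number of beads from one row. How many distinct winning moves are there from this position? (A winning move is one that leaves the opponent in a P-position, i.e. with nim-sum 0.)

3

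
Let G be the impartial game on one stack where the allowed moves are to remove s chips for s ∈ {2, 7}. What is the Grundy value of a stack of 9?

Compute g(0), g(1), … for moves {2, 7}:
g(0) = mex{} = 0
g(1) = mex{} = 0
g(2) = mex{0} = 1
g(3) = mex{0} = 1
g(4) = mex{1} = 0
g(5) = mex{1} = 0
g(6) = mex{0} = 1
g(7) = mex{0} = 1
g(8) = mex{0,1} = 2
g(9) = mex{1} = 0
So g(9) = 0.

0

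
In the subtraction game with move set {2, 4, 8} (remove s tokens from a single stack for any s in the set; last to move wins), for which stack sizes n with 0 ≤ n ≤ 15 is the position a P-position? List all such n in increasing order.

Build the Grundy sequence with g(k) = mex{g(k−s) : s ∈ {2, 4, 8}, s ≤ k}:
k:     0  1  2  3  4  5  6  7  8  9 10 11 12 13 14 15
g(k):  0  0  1  1  2  2  0  0  1  1  2  2  0  0  1  1
The P-positions (g = 0) in 0..15 are 0, 1, 6, 7, 12, 13.

0, 1, 6, 7, 12, 13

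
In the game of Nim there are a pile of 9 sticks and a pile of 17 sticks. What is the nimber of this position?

Compute the nim-sum pairwise:
9 ⊕ 17 = 24

24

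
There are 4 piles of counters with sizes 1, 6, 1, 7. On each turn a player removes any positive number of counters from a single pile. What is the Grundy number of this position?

1

In binary:
  001  (1)
  110  (6)
  001  (1)
  111  (7)
  ---
  001  (1)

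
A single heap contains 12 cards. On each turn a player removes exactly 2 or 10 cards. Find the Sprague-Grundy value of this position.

Build the Grundy sequence with g(k) = mex{g(k−s) : s ∈ {2, 10}, s ≤ k}:
k:     0  1  2  3  4  5  6  7  8  9 10 11 12
g(k):  0  0  1  1  0  0  1  1  0  0  1  1  0
So g(12) = 0.

0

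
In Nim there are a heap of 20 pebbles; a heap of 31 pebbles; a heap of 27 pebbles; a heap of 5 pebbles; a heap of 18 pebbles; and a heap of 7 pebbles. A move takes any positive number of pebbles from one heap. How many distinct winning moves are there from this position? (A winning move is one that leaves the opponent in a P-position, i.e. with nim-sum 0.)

Compute the nim-sum pairwise:
20 ⊕ 31 = 11
11 ⊕ 27 = 16
16 ⊕ 5 = 21
21 ⊕ 18 = 7
7 ⊕ 7 = 0
The nim-sum is already 0, so every move leaves a nonzero nim-sum — there are no winning moves.

0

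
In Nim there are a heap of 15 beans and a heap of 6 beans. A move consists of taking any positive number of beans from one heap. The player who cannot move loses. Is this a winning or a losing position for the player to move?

Winning position

Compute the nim-sum pairwise:
15 XOR 6 = 9
The nim-sum is 9 ≠ 0, so this is an N-position: the player to move can win.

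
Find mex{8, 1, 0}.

The values 0, 1 are all present; 2 is the first non-negative integer missing from the set.

2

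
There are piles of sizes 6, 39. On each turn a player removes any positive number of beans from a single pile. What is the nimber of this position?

Bitwise XOR of the heap sizes:
  000110  (6)
  100111  (39)
  ------
  100001  (33)

33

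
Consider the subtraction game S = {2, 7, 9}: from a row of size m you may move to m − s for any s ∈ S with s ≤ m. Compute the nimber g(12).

2

Grundy values for subtraction set {2, 7, 9}:
k:     0  1  2  3  4  5  6  7  8  9 10 11 12
g(k):  0  0  1  1  0  0  1  1  2  2  3  3  2
So g(12) = 2.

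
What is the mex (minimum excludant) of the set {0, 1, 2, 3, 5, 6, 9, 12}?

The values 0, 1, 2, 3 are all present; 4 is the first non-negative integer missing from the set.

4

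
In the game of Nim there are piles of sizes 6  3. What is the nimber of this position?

5

In binary:
  110  (6)
  011  (3)
  ---
  101  (5)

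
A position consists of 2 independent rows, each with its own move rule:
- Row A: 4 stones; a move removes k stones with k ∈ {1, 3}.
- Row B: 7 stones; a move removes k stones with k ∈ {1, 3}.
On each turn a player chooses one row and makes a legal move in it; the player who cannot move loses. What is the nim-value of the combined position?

1

Build the Grundy sequence for row A with g(k) = mex{g(k−s) : s ∈ {1, 3}, s ≤ k}:
g(0) = mex{} = 0
g(1) = mex{0} = 1
g(2) = mex{1} = 0
g(3) = mex{0} = 1
g(4) = mex{1} = 0
So g(4) = 0.
For row B, compute g(0), g(1), … with moves {1, 3}:
k:     0  1  2  3  4  5  6  7
g(k):  0  1  0  1  0  1  0  1
So g(7) = 1.
The value of a disjunctive sum is the nim-sum of the parts.
Combined value = 0 XOR 1 = 1.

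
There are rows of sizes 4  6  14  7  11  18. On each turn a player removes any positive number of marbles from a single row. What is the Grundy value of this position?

18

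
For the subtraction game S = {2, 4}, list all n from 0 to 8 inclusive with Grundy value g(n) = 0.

0, 1, 6, 7

Grundy values for subtraction set {2, 4}:
g(0) = mex{} = 0
g(1) = mex{} = 0
g(2) = mex{0} = 1
g(3) = mex{0} = 1
g(4) = mex{0,1} = 2
g(5) = mex{0,1} = 2
g(6) = mex{1,2} = 0
g(7) = mex{1,2} = 0
g(8) = mex{0,2} = 1
The P-positions (g = 0) in 0..8 are 0, 1, 6, 7.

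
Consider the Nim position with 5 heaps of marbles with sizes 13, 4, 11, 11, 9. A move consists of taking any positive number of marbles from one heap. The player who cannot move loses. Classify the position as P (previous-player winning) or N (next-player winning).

P-position

Write each in binary and XOR column by column:
  1101  (13)
  0100  (4)
  1011  (11)
  1011  (11)
  1001  (9)
  ----
  0000  (0)
The nim-sum is 0, so this is a P-position: the player to move is in a losing position under optimal play.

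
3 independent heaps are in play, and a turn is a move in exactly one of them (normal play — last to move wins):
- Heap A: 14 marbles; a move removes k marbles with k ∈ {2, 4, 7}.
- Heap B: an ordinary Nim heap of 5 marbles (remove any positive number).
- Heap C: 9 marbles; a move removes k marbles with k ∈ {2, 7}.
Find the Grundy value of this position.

Grundy values for heap A (subtraction set {2, 4, 7}):
k:     0  1  2  3  4  5  6  7  8  9 10 11 12 13 14
g(k):  0  0  1  1  2  2  0  3  1  0  2  1  0  2  1
So g(14) = 1.
Heap B is a plain Nim heap of size 5, so its Grundy value is 5.
For heap C, compute g(0), g(1), … with moves {2, 7}:
k:     0  1  2  3  4  5  6  7  8  9
g(k):  0  0  1  1  0  0  1  1  2  0
So g(9) = 0.
The value of a disjunctive sum is the nim-sum of the parts.
Combined value = 1 ⊕ 5 ⊕ 0 = 4.

4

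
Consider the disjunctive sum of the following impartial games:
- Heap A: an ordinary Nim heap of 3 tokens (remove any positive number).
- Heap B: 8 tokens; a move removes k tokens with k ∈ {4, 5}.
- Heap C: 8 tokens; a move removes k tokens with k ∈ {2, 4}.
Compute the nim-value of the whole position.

0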